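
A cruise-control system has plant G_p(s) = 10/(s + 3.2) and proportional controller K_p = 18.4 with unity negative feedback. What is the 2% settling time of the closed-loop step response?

Closed-loop transfer function: T(s) = K_p·G_p(s)/(1 + K_p·G_p(s)) = 184/(s + 3.2 + 184) = 184/(s + 187.2).
Time constant τ = 1/187.2 = 0.005342 s, so the 2% settling time is about 4τ = 0.0214 s.

T_s ≈ 0.0214 s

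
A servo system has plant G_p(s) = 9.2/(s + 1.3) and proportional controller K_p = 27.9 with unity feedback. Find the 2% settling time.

Closed-loop transfer function: T(s) = K_p·G_p(s)/(1 + K_p·G_p(s)) = 256.7/(s + 1.3 + 256.7) = 256.7/(s + 258).
Time constant τ = 1/258 = 0.003876 s, so the 2% settling time is about 4τ = 0.0155 s.

T_s ≈ 0.0155 s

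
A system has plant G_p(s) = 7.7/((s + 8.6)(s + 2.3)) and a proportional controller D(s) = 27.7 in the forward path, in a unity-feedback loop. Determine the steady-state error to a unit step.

The loop is type 0. Static position error constant K_pos = D(0)·G_p(0) = 27.7·0.3893 = 10.78.
Steady-state error to a unit step: e_ss = 1/(1+K_pos) = 1/11.78 = 0.0849.

0.0849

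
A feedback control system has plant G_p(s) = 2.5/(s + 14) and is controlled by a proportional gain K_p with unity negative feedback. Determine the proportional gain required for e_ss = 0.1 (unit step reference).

For a type-0 loop with proportional control, e_ss = 1/(1 + K_p·G_p(0)).
G_p(0) = 0.1786. Require 1/(1 + K_p·0.1786) = 0.1, so 1 + 0.1786·K_p = 10.
K_p = (10 − 1)/0.1786 = 50.4.

K_p = 50.4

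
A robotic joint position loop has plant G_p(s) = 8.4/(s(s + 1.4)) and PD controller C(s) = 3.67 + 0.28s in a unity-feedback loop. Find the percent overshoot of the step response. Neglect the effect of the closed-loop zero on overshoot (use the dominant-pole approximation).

Forward path: (3.67 + 0.28s)·8.4/(s(s+1.4)). The closed-loop characteristic equation is s² + (1.4 + 8.4·0.28)s + 8.4·3.67 = 0.
That is s² + 3.752s + 30.83 = 0, so ω_n = 5.552 rad/s and ζ = 3.752/(2·5.552) = 0.3379.
%OS = 100·exp(−πζ/√(1−ζ²)) = 32.4%.

32.4%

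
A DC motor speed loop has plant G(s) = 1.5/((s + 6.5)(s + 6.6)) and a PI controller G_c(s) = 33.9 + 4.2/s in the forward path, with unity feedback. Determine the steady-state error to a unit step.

0

The open loop G_c(s)G(s) has a pole at the origin (type 1), so the static position error constant is infinite and e_ss = 1/(1+∞) = 0.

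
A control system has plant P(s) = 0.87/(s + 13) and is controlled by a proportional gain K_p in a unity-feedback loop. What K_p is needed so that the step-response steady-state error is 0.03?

For a type-0 loop with proportional control, e_ss = 1/(1 + K_p·P(0)).
P(0) = 0.06692. Require 1/(1 + K_p·0.06692) = 0.03, so 1 + 0.06692·K_p = 33.33.
K_p = (33.33 − 1)/0.06692 = 483.

K_p = 483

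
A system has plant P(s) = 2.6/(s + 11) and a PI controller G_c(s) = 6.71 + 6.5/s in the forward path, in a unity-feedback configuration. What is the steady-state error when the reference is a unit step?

The open loop G_c(s)P(s) has a pole at the origin (type 1), so the static position error constant is infinite and e_ss = 1/(1+∞) = 0.

0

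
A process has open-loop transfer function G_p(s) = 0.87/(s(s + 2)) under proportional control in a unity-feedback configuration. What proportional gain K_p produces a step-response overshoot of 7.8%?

From %OS = 100·exp(−πζ/√(1−ζ²)) = 7.8%, ζ = −ln(0.078)/√(π²+ln²(0.078)) = 0.6304.
Characteristic equation s² + 2s + 0.87K_p = 0 gives ζ = 2/(2√(0.87K_p)).
Setting ζ = 0.6304: √(0.87K_p) = 2/(2·0.6304) = 1.586, so K_p = 2.517/0.87 = 2.89.

K_p = 2.89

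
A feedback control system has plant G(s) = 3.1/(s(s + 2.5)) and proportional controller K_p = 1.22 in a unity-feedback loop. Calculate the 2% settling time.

T_s ≈ 3.2 s

Closed-loop characteristic equation: s² + 2.5s + 3.782 = 0, so ω_n = 1.945 rad/s and ζ = 2.5/(2·1.945) = 0.6428.
2% settling time T_s ≈ 4/(ζω_n) = 4/1.25 = 3.2 s.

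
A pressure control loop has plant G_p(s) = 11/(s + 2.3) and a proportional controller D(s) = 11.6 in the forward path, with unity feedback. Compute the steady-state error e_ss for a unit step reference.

0.0177

The loop is type 0. Static position error constant K_pos = D(0)·G_p(0) = 11.6·4.783 = 55.48.
Steady-state error to a unit step: e_ss = 1/(1+K_pos) = 1/56.48 = 0.0177.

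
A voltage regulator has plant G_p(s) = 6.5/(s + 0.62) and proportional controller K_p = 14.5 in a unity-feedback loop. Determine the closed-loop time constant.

Closed-loop transfer function: T(s) = K_p·G_p(s)/(1 + K_p·G_p(s)) = 94.25/(s + 0.62 + 94.25) = 94.25/(s + 94.87).
Time constant τ = 1/94.87 = 0.0105 s.

τ = 0.0105 s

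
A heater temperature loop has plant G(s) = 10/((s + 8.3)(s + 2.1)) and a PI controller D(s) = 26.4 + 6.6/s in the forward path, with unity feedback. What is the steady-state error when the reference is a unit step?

The open loop D(s)G(s) has a pole at the origin (type 1), so the static position error constant is infinite and e_ss = 1/(1+∞) = 0.

0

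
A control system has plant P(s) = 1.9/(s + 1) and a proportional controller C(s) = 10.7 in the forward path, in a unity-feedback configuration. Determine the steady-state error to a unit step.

The loop is type 0. Static position error constant K_pos = C(0)·P(0) = 10.7·1.9 = 20.33.
Steady-state error to a unit step: e_ss = 1/(1+K_pos) = 1/21.33 = 0.0469.

0.0469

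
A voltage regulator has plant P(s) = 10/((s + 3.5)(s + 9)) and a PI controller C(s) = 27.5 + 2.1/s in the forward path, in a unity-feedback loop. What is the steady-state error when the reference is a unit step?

The open loop C(s)P(s) has a pole at the origin (type 1), so the static position error constant is infinite and e_ss = 1/(1+∞) = 0.

0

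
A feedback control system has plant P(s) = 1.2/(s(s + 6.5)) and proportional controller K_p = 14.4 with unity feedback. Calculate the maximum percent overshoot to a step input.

From 1 + K_pP(s) = 0: s² + 6.5s + 17.28 = 0 ⇒ ω_n = 4.157, ζ = 0.7818.
%OS = 100·exp(−πζ/√(1−ζ²)) = 100·exp(−π·0.7818/√0.3887) = 1.95%.

1.95%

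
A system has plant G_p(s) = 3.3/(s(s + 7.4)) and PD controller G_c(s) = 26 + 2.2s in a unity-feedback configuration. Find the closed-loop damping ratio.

ζ = 0.791

Forward path: (26 + 2.2s)·3.3/(s(s+7.4)). The closed-loop characteristic equation is s² + (7.4 + 3.3·2.2)s + 3.3·26 = 0.
That is s² + 14.66s + 85.8 = 0, so ω_n = 9.263 rad/s and ζ = 14.66/(2·9.263) = 0.7913.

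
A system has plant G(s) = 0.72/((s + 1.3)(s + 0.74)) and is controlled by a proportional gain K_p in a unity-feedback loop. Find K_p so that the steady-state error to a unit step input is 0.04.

K_p = 32.1

For a type-0 loop with proportional control, e_ss = 1/(1 + K_p·G(0)).
G(0) = 0.7484. Require 1/(1 + K_p·0.7484) = 0.04, so 1 + 0.7484·K_p = 25.
K_p = (25 − 1)/0.7484 = 32.1.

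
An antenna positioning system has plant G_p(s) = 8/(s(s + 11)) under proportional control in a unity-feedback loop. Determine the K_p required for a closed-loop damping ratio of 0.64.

K_p = 9.23

Closed-loop characteristic equation: s² + 11s + K_p·8 = 0.
So ω_n = √(8K_p) and 2ζω_n = 11, giving ζ = 11/(2√(8K_p)).
Setting ζ = 0.64: √(8K_p) = 11/(2·0.64) = 8.594, so K_p = 73.85/8 = 9.23.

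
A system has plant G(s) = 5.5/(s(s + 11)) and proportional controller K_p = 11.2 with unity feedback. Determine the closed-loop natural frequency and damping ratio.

ω_n = 7.85 rad/s, ζ = 0.701

The closed-loop denominator is s(s+11) + 11.2·5.5 = s² + 11s + 61.6.
So ω_n² = 61.6 ⇒ ω_n = 7.849 rad/s, and ζ = 11/(2ω_n) = 0.701.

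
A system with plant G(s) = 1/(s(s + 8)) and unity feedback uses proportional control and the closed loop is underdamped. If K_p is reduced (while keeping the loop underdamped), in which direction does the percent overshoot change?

ζ = 8/(2√(1K_p)) rises as K_p falls; higher damping means less overshoot.

decrease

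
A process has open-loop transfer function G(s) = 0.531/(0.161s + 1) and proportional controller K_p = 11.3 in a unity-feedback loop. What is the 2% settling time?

T_s ≈ 0.092 s

Closed loop: T(s) = K_p·G/(1+K_p·G) = 6/(0.161s + 1 + 6), with pole at s = −(1 + 6)/0.161 = −43.48.
τ = 1/43.48 = 0.023 s, so 2% settling time ≈ 4τ = 0.092 s.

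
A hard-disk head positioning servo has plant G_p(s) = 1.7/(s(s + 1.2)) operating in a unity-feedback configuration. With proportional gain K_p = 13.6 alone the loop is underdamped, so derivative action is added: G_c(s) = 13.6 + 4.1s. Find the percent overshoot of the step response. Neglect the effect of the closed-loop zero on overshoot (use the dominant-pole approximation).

0.635%

Forward path: (13.6 + 4.1s)·1.7/(s(s+1.2)). The closed-loop characteristic equation is s² + (1.2 + 1.7·4.1)s + 1.7·13.6 = 0.
That is s² + 8.17s + 23.12 = 0, so ω_n = 4.808 rad/s and ζ = 8.17/(2·4.808) = 0.8496.
%OS = 100·exp(−πζ/√(1−ζ²)) = 0.635%.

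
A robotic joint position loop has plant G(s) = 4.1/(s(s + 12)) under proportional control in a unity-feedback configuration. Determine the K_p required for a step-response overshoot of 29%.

K_p = 65.3

From %OS = 100·exp(−πζ/√(1−ζ²)) = 29%, ζ = −ln(0.29)/√(π²+ln²(0.29)) = 0.3666.
Characteristic equation s² + 12s + 4.1K_p = 0 gives ζ = 12/(2√(4.1K_p)).
Setting ζ = 0.3666: √(4.1K_p) = 12/(2·0.3666) = 16.37, so K_p = 267.9/4.1 = 65.3.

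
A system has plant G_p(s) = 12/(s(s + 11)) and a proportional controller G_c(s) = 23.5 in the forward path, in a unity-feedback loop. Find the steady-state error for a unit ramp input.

The loop has one pole at the origin (type 1). Velocity error constant K_v = lim_{s→0} s·G_c(s)G_p(s) = 23.5·12/11 = 25.64.
Steady-state error to a unit ramp: e_ss = 1/K_v = 0.039.

0.039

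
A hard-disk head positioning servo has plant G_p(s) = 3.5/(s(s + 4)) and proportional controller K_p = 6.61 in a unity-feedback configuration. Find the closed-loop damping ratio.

ζ = 0.416

With unity feedback the closed-loop characteristic equation is s² + 4s + 6.61·3.5 = s² + 4s + 23.14 = 0.
Matching s² + 2ζω_n s + ω_n²: ω_n = √23.14 = 4.81 rad/s and 2ζω_n = 4, so ζ = 4/(2·4.81) = 0.416.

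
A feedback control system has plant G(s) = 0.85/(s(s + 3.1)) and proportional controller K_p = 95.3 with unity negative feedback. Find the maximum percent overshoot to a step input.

The closed-loop denominator s² + 3.1s + 81 gives ω_n = √81 = 9 and ζ = 3.1/(2ω_n) = 0.1722.
%OS = 100·exp(−πζ/√(1−ζ²)) = 100·exp(−π·0.1722/√0.9703) = 57.7%.

57.7%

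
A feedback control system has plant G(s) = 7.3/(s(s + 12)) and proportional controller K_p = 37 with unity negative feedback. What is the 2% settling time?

From 1 + K_pG(s) = 0: s² + 12s + 270.1 = 0 ⇒ ω_n = 16.43, ζ = 0.3651.
2% settling time T_s ≈ 4/(ζω_n) = 4/6 = 0.667 s.

T_s ≈ 0.667 s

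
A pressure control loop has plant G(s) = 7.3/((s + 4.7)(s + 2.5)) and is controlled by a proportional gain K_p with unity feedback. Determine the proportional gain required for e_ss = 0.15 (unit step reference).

K_p = 9.12

The loop is type 0, so e_ss(step) = 1/(1 + K_pos) with K_pos = K_p·G(0).
G(0) = 0.6213. Require 1/(1 + K_p·0.6213) = 0.15, so 1 + 0.6213·K_p = 6.667.
K_p = (6.667 − 1)/0.6213 = 9.12.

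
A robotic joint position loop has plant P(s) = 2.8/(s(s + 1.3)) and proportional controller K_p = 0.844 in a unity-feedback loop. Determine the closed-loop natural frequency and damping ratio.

1 + K_p·P(s) = 0 gives s² + 1.3s + 2.363 = 0.
Matching s² + 2ζω_n s + ω_n²: ω_n = √2.363 = 1.537 rad/s and 2ζω_n = 1.3, so ζ = 1.3/(2·1.537) = 0.423.

ω_n = 1.54 rad/s, ζ = 0.423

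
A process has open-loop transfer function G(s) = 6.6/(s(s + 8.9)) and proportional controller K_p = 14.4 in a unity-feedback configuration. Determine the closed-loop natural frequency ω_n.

The closed-loop denominator is s(s+8.9) + 14.4·6.6 = s² + 8.9s + 95.04.
Matching s² + 2ζω_n s + ω_n²: ω_n = √95.04 = 9.749 rad/s and 2ζω_n = 8.9, so ζ = 8.9/(2·9.749) = 0.456.

ω_n = 9.75 rad/s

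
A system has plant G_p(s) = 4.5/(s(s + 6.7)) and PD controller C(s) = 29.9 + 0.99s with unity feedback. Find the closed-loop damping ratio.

ζ = 0.481

Forward path: (29.9 + 0.99s)·4.5/(s(s+6.7)). The closed-loop characteristic equation is s² + (6.7 + 4.5·0.99)s + 4.5·29.9 = 0.
That is s² + 11.16s + 134.5 = 0, so ω_n = 11.6 rad/s and ζ = 11.16/(2·11.6) = 0.4808.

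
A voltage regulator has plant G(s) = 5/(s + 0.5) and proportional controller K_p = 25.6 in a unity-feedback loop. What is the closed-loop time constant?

Closed-loop transfer function: T(s) = K_p·G(s)/(1 + K_p·G(s)) = 128/(s + 0.5 + 128) = 128/(s + 128.5).
Time constant τ = 1/128.5 = 0.00778 s.

τ = 0.00778 s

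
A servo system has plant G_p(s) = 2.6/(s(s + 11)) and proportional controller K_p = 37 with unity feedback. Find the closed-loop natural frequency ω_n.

1 + K_p·G_p(s) = 0 gives s² + 11s + 96.2 = 0.
So ω_n² = 96.2 ⇒ ω_n = 9.808 rad/s, and ζ = 11/(2ω_n) = 0.561.

ω_n = 9.81 rad/s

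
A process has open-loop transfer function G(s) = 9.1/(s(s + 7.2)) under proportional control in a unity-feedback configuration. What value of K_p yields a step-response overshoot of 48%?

K_p = 27.5

From %OS = 100·exp(−πζ/√(1−ζ²)) = 48%, ζ = −ln(0.48)/√(π²+ln²(0.48)) = 0.2275.
Characteristic equation s² + 7.2s + 9.1K_p = 0 gives ζ = 7.2/(2√(9.1K_p)).
Setting ζ = 0.2275: √(9.1K_p) = 7.2/(2·0.2275) = 15.82, so K_p = 250.4/9.1 = 27.5.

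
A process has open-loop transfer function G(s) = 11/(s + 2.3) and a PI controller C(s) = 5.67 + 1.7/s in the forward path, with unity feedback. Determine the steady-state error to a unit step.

The open loop C(s)G(s) has a pole at the origin (type 1), so the static position error constant is infinite and e_ss = 1/(1+∞) = 0.

0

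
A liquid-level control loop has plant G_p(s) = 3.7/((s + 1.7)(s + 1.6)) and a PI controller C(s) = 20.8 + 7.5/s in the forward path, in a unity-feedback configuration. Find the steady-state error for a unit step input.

The open loop C(s)G_p(s) has a pole at the origin (type 1), so the static position error constant is infinite and e_ss = 1/(1+∞) = 0.

0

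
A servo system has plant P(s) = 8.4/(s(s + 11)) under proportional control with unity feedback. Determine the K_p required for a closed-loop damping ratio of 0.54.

K_p = 12.3

Closed-loop characteristic equation: s² + 11s + K_p·8.4 = 0.
So ω_n = √(8.4K_p) and 2ζω_n = 11, giving ζ = 11/(2√(8.4K_p)).
Setting ζ = 0.54: √(8.4K_p) = 11/(2·0.54) = 10.19, so K_p = 103.7/8.4 = 12.3.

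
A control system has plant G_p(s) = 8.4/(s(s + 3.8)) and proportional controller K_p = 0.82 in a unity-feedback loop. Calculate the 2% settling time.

T_s ≈ 2.11 s

Closed-loop characteristic equation: s² + 3.8s + 6.888 = 0, so ω_n = 2.624 rad/s and ζ = 3.8/(2·2.624) = 0.7239.
2% settling time T_s ≈ 4/(ζω_n) = 4/1.9 = 2.11 s.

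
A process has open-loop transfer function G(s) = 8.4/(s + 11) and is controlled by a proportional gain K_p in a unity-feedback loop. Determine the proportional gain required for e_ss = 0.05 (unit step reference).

The loop is type 0, so e_ss(step) = 1/(1 + K_pos) with K_pos = K_p·G(0).
G(0) = 0.7636. Require 1/(1 + K_p·0.7636) = 0.05, so 1 + 0.7636·K_p = 20.
K_p = (20 − 1)/0.7636 = 24.9.

K_p = 24.9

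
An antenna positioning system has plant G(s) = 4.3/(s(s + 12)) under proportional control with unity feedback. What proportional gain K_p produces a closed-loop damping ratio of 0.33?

K_p = 76.9

Closed-loop characteristic equation: s² + 12s + K_p·4.3 = 0.
So ω_n = √(4.3K_p) and 2ζω_n = 12, giving ζ = 12/(2√(4.3K_p)).
Setting ζ = 0.33: √(4.3K_p) = 12/(2·0.33) = 18.18, so K_p = 330.6/4.3 = 76.9.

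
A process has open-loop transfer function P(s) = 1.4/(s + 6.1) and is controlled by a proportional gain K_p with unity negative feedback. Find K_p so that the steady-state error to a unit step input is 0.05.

Steady-state error for a unit step on this type-0 loop is 1/(1 + K_p·P(0)).
P(0) = 0.2295. Require 1/(1 + K_p·0.2295) = 0.05, so 1 + 0.2295·K_p = 20.
K_p = (20 − 1)/0.2295 = 82.8.

K_p = 82.8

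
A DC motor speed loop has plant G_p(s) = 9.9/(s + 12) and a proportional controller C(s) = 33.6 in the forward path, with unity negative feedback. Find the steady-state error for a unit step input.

The loop is type 0. Static position error constant K_pos = C(0)·G_p(0) = 33.6·0.825 = 27.72.
Steady-state error to a unit step: e_ss = 1/(1+K_pos) = 1/28.72 = 0.0348.

0.0348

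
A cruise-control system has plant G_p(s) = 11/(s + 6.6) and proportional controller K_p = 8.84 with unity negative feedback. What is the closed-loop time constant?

τ = 0.00963 s

Closed-loop transfer function: T(s) = K_p·G_p(s)/(1 + K_p·G_p(s)) = 97.24/(s + 6.6 + 97.24) = 97.24/(s + 103.8).
Time constant τ = 1/103.8 = 0.00963 s.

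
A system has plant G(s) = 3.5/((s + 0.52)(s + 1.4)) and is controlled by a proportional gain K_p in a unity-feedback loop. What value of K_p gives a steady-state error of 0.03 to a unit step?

K_p = 6.73

Steady-state error for a unit step on this type-0 loop is 1/(1 + K_p·G(0)).
G(0) = 4.808. Require 1/(1 + K_p·4.808) = 0.03, so 1 + 4.808·K_p = 33.33.
K_p = (33.33 − 1)/4.808 = 6.73.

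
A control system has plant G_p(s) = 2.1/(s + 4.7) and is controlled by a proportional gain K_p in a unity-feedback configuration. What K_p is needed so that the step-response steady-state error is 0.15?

For a type-0 loop with proportional control, e_ss = 1/(1 + K_p·G_p(0)).
G_p(0) = 0.4468. Require 1/(1 + K_p·0.4468) = 0.15, so 1 + 0.4468·K_p = 6.667.
K_p = (6.667 − 1)/0.4468 = 12.7.

K_p = 12.7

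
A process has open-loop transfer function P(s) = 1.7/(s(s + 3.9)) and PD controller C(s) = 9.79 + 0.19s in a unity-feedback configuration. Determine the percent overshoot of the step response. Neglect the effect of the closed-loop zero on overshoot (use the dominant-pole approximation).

15%

Forward path: (9.79 + 0.19s)·1.7/(s(s+3.9)). The closed-loop characteristic equation is s² + (3.9 + 1.7·0.19)s + 1.7·9.79 = 0.
That is s² + 4.223s + 16.64 = 0, so ω_n = 4.08 rad/s and ζ = 4.223/(2·4.08) = 0.5176.
%OS = 100·exp(−πζ/√(1−ζ²)) = 15%.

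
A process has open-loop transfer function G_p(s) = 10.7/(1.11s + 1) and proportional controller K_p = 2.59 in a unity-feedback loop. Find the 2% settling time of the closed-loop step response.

T_s ≈ 0.155 s

Closed loop: T(s) = K_p·G_p/(1+K_p·G_p) = 27.71/(1.11s + 1 + 27.71), with pole at s = −(1 + 27.71)/1.11 = −25.87.
τ = 1/25.87 = 0.03866 s, so 2% settling time ≈ 4τ = 0.155 s.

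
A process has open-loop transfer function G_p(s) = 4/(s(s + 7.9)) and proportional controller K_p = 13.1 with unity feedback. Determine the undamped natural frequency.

ω_n = 7.24 rad/s

The closed-loop denominator is s(s+7.9) + 13.1·4 = s² + 7.9s + 52.4.
Matching s² + 2ζω_n s + ω_n²: ω_n = √52.4 = 7.239 rad/s and 2ζω_n = 7.9, so ζ = 7.9/(2·7.239) = 0.546.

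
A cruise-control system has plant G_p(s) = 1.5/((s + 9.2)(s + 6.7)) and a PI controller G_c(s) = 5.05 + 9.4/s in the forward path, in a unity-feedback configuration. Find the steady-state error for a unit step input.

0

The open loop G_c(s)G_p(s) has a pole at the origin (type 1), so the static position error constant is infinite and e_ss = 1/(1+∞) = 0.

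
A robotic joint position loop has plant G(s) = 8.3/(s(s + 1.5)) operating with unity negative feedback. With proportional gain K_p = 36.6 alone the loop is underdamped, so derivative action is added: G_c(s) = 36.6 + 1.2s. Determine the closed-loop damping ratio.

ζ = 0.329

Forward path: (36.6 + 1.2s)·8.3/(s(s+1.5)). The closed-loop characteristic equation is s² + (1.5 + 8.3·1.2)s + 8.3·36.6 = 0.
That is s² + 11.46s + 303.8 = 0, so ω_n = 17.43 rad/s and ζ = 11.46/(2·17.43) = 0.3288.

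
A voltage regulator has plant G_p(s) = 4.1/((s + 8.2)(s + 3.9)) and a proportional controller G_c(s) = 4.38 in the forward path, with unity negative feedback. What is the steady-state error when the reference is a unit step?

0.64

The loop is type 0. Static position error constant K_pos = G_c(0)·G_p(0) = 4.38·0.1282 = 0.5615.
Steady-state error to a unit step: e_ss = 1/(1+K_pos) = 1/1.562 = 0.64.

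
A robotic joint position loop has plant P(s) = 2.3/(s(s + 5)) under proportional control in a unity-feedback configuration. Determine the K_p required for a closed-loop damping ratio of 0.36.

Closed-loop characteristic equation: s² + 5s + K_p·2.3 = 0.
So ω_n = √(2.3K_p) and 2ζω_n = 5, giving ζ = 5/(2√(2.3K_p)).
Setting ζ = 0.36: √(2.3K_p) = 5/(2·0.36) = 6.944, so K_p = 48.23/2.3 = 21.

K_p = 21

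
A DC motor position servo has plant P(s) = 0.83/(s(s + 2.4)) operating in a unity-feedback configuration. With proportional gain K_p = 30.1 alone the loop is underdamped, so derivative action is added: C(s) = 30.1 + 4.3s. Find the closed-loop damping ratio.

Forward path: (30.1 + 4.3s)·0.83/(s(s+2.4)). The closed-loop characteristic equation is s² + (2.4 + 0.83·4.3)s + 0.83·30.1 = 0.
That is s² + 5.969s + 24.98 = 0, so ω_n = 4.998 rad/s and ζ = 5.969/(2·4.998) = 0.5971.

ζ = 0.597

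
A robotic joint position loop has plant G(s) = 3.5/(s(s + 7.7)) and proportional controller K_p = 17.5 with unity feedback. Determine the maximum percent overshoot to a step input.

From 1 + K_pG(s) = 0: s² + 7.7s + 61.25 = 0 ⇒ ω_n = 7.826, ζ = 0.4919.
%OS = 100·exp(−πζ/√(1−ζ²)) = 100·exp(−π·0.4919/√0.758) = 16.9%.

16.9%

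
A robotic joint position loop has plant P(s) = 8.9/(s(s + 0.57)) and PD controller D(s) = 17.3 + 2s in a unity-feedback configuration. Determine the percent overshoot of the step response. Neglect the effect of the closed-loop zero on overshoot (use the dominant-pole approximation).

Forward path: (17.3 + 2s)·8.9/(s(s+0.57)). The closed-loop characteristic equation is s² + (0.57 + 8.9·2)s + 8.9·17.3 = 0.
That is s² + 18.37s + 154 = 0, so ω_n = 12.41 rad/s and ζ = 18.37/(2·12.41) = 0.7402.
%OS = 100·exp(−πζ/√(1−ζ²)) = 3.15%.

3.15%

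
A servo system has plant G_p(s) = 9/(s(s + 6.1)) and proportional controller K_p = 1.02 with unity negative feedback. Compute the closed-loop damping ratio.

ζ = 1.01

With unity feedback the closed-loop characteristic equation is s² + 6.1s + 1.02·9 = s² + 6.1s + 9.18 = 0.
Matching s² + 2ζω_n s + ω_n²: ω_n = √9.18 = 3.03 rad/s and 2ζω_n = 6.1, so ζ = 6.1/(2·3.03) = 1.01.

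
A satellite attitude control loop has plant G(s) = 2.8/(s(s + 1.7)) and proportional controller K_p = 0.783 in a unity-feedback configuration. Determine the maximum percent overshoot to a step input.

11.1%

From 1 + K_pG(s) = 0: s² + 1.7s + 2.192 = 0 ⇒ ω_n = 1.481, ζ = 0.5741.
%OS = 100·exp(−πζ/√(1−ζ²)) = 100·exp(−π·0.5741/√0.6705) = 11.1%.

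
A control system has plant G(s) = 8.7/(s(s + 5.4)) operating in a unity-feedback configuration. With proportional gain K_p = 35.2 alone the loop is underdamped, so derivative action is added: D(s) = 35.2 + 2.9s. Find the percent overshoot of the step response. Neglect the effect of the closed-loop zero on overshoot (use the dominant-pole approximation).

0.341%

Forward path: (35.2 + 2.9s)·8.7/(s(s+5.4)). The closed-loop characteristic equation is s² + (5.4 + 8.7·2.9)s + 8.7·35.2 = 0.
That is s² + 30.63s + 306.2 = 0, so ω_n = 17.5 rad/s and ζ = 30.63/(2·17.5) = 0.8752.
%OS = 100·exp(−πζ/√(1−ζ²)) = 0.341%.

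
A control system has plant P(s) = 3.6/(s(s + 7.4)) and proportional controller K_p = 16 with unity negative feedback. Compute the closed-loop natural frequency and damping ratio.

The closed-loop denominator is s(s+7.4) + 16·3.6 = s² + 7.4s + 57.6.
So ω_n² = 57.6 ⇒ ω_n = 7.589 rad/s, and ζ = 7.4/(2ω_n) = 0.488.

ω_n = 7.59 rad/s, ζ = 0.488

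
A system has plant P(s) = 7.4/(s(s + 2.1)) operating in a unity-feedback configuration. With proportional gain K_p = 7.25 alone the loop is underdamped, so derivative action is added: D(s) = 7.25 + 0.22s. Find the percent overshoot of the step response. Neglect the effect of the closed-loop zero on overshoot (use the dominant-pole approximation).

Forward path: (7.25 + 0.22s)·7.4/(s(s+2.1)). The closed-loop characteristic equation is s² + (2.1 + 7.4·0.22)s + 7.4·7.25 = 0.
That is s² + 3.728s + 53.65 = 0, so ω_n = 7.325 rad/s and ζ = 3.728/(2·7.325) = 0.2545.
%OS = 100·exp(−πζ/√(1−ζ²)) = 43.7%.

43.7%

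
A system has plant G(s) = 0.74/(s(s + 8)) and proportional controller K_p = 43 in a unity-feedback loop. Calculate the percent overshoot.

From 1 + K_pG(s) = 0: s² + 8s + 31.82 = 0 ⇒ ω_n = 5.641, ζ = 0.7091.
%OS = 100·exp(−πζ/√(1−ζ²)) = 100·exp(−π·0.7091/√0.4972) = 4.25%.

4.25%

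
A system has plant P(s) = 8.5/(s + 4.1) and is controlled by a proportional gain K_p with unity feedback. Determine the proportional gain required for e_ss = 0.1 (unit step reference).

K_p = 4.34

For a type-0 loop with proportional control, e_ss = 1/(1 + K_p·P(0)).
P(0) = 2.073. Require 1/(1 + K_p·2.073) = 0.1, so 1 + 2.073·K_p = 10.
K_p = (10 − 1)/2.073 = 4.34.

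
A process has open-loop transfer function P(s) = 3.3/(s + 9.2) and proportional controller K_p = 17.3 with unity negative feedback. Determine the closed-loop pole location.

Closed-loop transfer function: T(s) = K_p·P(s)/(1 + K_p·P(s)) = 57.09/(s + 9.2 + 57.09) = 57.09/(s + 66.29).
The closed-loop pole is at s = −66.29.

s = -66.29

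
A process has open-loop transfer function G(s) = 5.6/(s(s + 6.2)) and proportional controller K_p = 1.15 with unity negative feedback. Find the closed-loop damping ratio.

The closed-loop denominator is s(s+6.2) + 1.15·5.6 = s² + 6.2s + 6.44.
Matching s² + 2ζω_n s + ω_n²: ω_n = √6.44 = 2.538 rad/s and 2ζω_n = 6.2, so ζ = 6.2/(2·2.538) = 1.22.

ζ = 1.22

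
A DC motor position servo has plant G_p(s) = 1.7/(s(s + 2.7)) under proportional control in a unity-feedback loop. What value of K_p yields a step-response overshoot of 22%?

K_p = 5.69

From %OS = 100·exp(−πζ/√(1−ζ²)) = 22%, ζ = −ln(0.22)/√(π²+ln²(0.22)) = 0.4342.
Characteristic equation s² + 2.7s + 1.7K_p = 0 gives ζ = 2.7/(2√(1.7K_p)).
Setting ζ = 0.4342: √(1.7K_p) = 2.7/(2·0.4342) = 3.109, so K_p = 9.668/1.7 = 5.69.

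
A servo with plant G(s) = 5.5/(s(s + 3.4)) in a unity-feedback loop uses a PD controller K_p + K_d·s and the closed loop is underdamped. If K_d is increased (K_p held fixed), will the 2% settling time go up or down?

decrease

Characteristic equation s² + (3.4 + 5.5K_d)s + 5.5K_p = 0: raising K_d increases ζω_n = (3.4+5.5K_d)/2 while the loop stays underdamped, so T_s ≈ 4/(ζω_n) decreases.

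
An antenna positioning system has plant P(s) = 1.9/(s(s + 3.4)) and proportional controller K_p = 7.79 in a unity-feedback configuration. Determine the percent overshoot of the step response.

From 1 + K_pP(s) = 0: s² + 3.4s + 14.8 = 0 ⇒ ω_n = 3.847, ζ = 0.4419.
%OS = 100·exp(−πζ/√(1−ζ²)) = 100·exp(−π·0.4419/√0.8047) = 21.3%.

21.3%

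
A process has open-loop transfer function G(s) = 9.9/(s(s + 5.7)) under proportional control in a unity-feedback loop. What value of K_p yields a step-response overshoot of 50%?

K_p = 17.7

From %OS = 100·exp(−πζ/√(1−ζ²)) = 50%, ζ = −ln(0.5)/√(π²+ln²(0.5)) = 0.2155.
Characteristic equation s² + 5.7s + 9.9K_p = 0 gives ζ = 5.7/(2√(9.9K_p)).
Setting ζ = 0.2155: √(9.9K_p) = 5.7/(2·0.2155) = 13.23, so K_p = 175/9.9 = 17.7.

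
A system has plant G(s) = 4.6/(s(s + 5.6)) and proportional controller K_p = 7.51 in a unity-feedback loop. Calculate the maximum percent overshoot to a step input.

18.2%

From 1 + K_pG(s) = 0: s² + 5.6s + 34.55 = 0 ⇒ ω_n = 5.878, ζ = 0.4764.
%OS = 100·exp(−πζ/√(1−ζ²)) = 100·exp(−π·0.4764/√0.7731) = 18.2%.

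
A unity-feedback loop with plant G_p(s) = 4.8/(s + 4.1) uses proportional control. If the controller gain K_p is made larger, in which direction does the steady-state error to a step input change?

decrease

The position error constant K_pos = K_p·G_p(0) grows with K_p, and e_ss = 1/(1+K_pos) falls.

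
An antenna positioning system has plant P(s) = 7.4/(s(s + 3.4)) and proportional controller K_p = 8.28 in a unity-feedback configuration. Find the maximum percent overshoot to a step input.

Closed-loop characteristic equation: s² + 3.4s + 61.27 = 0, so ω_n = 7.828 rad/s and ζ = 3.4/(2·7.828) = 0.2172.
%OS = 100·exp(−πζ/√(1−ζ²)) = 100·exp(−π·0.2172/√0.9528) = 49.7%.

49.7%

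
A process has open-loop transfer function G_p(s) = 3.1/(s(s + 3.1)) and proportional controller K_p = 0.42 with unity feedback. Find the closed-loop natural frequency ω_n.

ω_n = 1.14 rad/s

1 + K_p·G_p(s) = 0 gives s² + 3.1s + 1.302 = 0.
Matching s² + 2ζω_n s + ω_n²: ω_n = √1.302 = 1.141 rad/s and 2ζω_n = 3.1, so ζ = 3.1/(2·1.141) = 1.36.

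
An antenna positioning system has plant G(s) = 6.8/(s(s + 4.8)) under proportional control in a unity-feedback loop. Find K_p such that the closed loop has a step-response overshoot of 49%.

From %OS = 100·exp(−πζ/√(1−ζ²)) = 49%, ζ = −ln(0.49)/√(π²+ln²(0.49)) = 0.2214.
Characteristic equation s² + 4.8s + 6.8K_p = 0 gives ζ = 4.8/(2√(6.8K_p)).
Setting ζ = 0.2214: √(6.8K_p) = 4.8/(2·0.2214) = 10.84, so K_p = 117.5/6.8 = 17.3.

K_p = 17.3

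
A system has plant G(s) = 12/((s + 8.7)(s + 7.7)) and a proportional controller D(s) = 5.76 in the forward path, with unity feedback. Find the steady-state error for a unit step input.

The loop is type 0. Static position error constant K_pos = D(0)·G(0) = 5.76·0.1791 = 1.032.
Steady-state error to a unit step: e_ss = 1/(1+K_pos) = 1/2.032 = 0.492.

0.492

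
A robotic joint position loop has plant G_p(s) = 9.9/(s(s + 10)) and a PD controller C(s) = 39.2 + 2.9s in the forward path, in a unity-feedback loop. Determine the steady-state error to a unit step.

0

The open loop C(s)G_p(s) has a pole at the origin (type 1), so the static position error constant is infinite and e_ss = 1/(1+∞) = 0.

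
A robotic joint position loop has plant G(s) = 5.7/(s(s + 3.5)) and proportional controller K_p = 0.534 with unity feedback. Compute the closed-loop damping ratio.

The closed-loop denominator is s(s+3.5) + 0.534·5.7 = s² + 3.5s + 3.044.
Matching s² + 2ζω_n s + ω_n²: ω_n = √3.044 = 1.745 rad/s and 2ζω_n = 3.5, so ζ = 3.5/(2·1.745) = 1.

ζ = 1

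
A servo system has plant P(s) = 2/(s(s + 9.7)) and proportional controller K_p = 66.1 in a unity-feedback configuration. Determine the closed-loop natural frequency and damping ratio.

1 + K_p·P(s) = 0 gives s² + 9.7s + 132.2 = 0.
So ω_n² = 132.2 ⇒ ω_n = 11.5 rad/s, and ζ = 9.7/(2ω_n) = 0.422.

ω_n = 11.5 rad/s, ζ = 0.422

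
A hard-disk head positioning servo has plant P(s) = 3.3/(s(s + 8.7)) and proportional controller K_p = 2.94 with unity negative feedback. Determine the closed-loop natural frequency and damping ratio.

With unity feedback the closed-loop characteristic equation is s² + 8.7s + 2.94·3.3 = s² + 8.7s + 9.702 = 0.
Matching s² + 2ζω_n s + ω_n²: ω_n = √9.702 = 3.115 rad/s and 2ζω_n = 8.7, so ζ = 8.7/(2·3.115) = 1.4.

ω_n = 3.11 rad/s, ζ = 1.4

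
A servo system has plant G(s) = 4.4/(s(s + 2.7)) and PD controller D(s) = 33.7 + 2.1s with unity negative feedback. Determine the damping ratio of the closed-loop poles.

ζ = 0.49

Forward path: (33.7 + 2.1s)·4.4/(s(s+2.7)). The closed-loop characteristic equation is s² + (2.7 + 4.4·2.1)s + 4.4·33.7 = 0.
That is s² + 11.94s + 148.3 = 0, so ω_n = 12.18 rad/s and ζ = 11.94/(2·12.18) = 0.4903.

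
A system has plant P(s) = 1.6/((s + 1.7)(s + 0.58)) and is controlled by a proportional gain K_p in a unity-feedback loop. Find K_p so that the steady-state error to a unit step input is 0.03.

Steady-state error for a unit step on this type-0 loop is 1/(1 + K_p·P(0)).
P(0) = 1.623. Require 1/(1 + K_p·1.623) = 0.03, so 1 + 1.623·K_p = 33.33.
K_p = (33.33 − 1)/1.623 = 19.9.

K_p = 19.9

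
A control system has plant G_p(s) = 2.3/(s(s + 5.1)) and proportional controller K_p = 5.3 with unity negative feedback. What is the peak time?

The closed-loop denominator s² + 5.1s + 12.19 gives ω_n = √12.19 = 3.491 and ζ = 5.1/(2ω_n) = 0.7304.
Damped frequency ω_d = ω_n√(1−ζ²) = 2.385 rad/s, so peak time T_p = π/ω_d = 1.32 s.

T_p = 1.32 s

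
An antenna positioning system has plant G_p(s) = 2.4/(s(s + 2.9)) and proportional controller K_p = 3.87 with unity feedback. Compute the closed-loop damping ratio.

ζ = 0.476

The closed-loop denominator is s(s+2.9) + 3.87·2.4 = s² + 2.9s + 9.288.
So ω_n² = 9.288 ⇒ ω_n = 3.048 rad/s, and ζ = 2.9/(2ω_n) = 0.476.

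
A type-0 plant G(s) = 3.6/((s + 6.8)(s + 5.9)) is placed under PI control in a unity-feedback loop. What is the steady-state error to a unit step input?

The PI controller's integrator makes the forward path type 1, so e_ss to a step is zero.

0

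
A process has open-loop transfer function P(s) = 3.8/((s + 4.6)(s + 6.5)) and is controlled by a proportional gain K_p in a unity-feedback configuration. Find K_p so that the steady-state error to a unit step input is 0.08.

K_p = 90.5

For a type-0 loop with proportional control, e_ss = 1/(1 + K_p·P(0)).
P(0) = 0.1271. Require 1/(1 + K_p·0.1271) = 0.08, so 1 + 0.1271·K_p = 12.5.
K_p = (12.5 − 1)/0.1271 = 90.5.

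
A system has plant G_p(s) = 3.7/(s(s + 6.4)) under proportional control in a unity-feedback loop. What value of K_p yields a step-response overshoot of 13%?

K_p = 9.33

From %OS = 100·exp(−πζ/√(1−ζ²)) = 13%, ζ = −ln(0.13)/√(π²+ln²(0.13)) = 0.5446.
Characteristic equation s² + 6.4s + 3.7K_p = 0 gives ζ = 6.4/(2√(3.7K_p)).
Setting ζ = 0.5446: √(3.7K_p) = 6.4/(2·0.5446) = 5.875, so K_p = 34.52/3.7 = 9.33.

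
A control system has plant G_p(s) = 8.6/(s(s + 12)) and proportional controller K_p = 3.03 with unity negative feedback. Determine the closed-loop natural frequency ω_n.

ω_n = 5.1 rad/s

With unity feedback the closed-loop characteristic equation is s² + 12s + 3.03·8.6 = s² + 12s + 26.06 = 0.
So ω_n² = 26.06 ⇒ ω_n = 5.105 rad/s, and ζ = 12/(2ω_n) = 1.18.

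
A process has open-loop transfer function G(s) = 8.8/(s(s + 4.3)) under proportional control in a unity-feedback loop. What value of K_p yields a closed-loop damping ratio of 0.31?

K_p = 5.47

Closed-loop characteristic equation: s² + 4.3s + K_p·8.8 = 0.
So ω_n = √(8.8K_p) and 2ζω_n = 4.3, giving ζ = 4.3/(2√(8.8K_p)).
Setting ζ = 0.31: √(8.8K_p) = 4.3/(2·0.31) = 6.935, so K_p = 48.1/8.8 = 5.47.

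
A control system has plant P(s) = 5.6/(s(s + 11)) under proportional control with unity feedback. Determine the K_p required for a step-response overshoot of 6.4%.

From %OS = 100·exp(−πζ/√(1−ζ²)) = 6.4%, ζ = −ln(0.064)/√(π²+ln²(0.064)) = 0.6585.
Characteristic equation s² + 11s + 5.6K_p = 0 gives ζ = 11/(2√(5.6K_p)).
Setting ζ = 0.6585: √(5.6K_p) = 11/(2·0.6585) = 8.352, so K_p = 69.76/5.6 = 12.5.

K_p = 12.5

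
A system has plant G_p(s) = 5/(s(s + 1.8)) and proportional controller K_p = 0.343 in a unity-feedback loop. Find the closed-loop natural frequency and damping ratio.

The closed-loop denominator is s(s+1.8) + 0.343·5 = s² + 1.8s + 1.715.
So ω_n² = 1.715 ⇒ ω_n = 1.31 rad/s, and ζ = 1.8/(2ω_n) = 0.687.

ω_n = 1.31 rad/s, ζ = 0.687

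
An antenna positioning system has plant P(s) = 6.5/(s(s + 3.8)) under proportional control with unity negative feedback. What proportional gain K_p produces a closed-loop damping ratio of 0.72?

Closed-loop characteristic equation: s² + 3.8s + K_p·6.5 = 0.
So ω_n = √(6.5K_p) and 2ζω_n = 3.8, giving ζ = 3.8/(2√(6.5K_p)).
Setting ζ = 0.72: √(6.5K_p) = 3.8/(2·0.72) = 2.639, so K_p = 6.964/6.5 = 1.07.

K_p = 1.07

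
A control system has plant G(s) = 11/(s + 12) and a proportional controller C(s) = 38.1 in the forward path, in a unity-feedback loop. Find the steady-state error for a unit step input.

0.0278

The loop is type 0. Static position error constant K_pos = C(0)·G(0) = 38.1·0.9167 = 34.92.
Steady-state error to a unit step: e_ss = 1/(1+K_pos) = 1/35.92 = 0.0278.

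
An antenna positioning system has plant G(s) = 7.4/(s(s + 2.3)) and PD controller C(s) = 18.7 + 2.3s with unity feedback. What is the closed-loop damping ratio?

ζ = 0.821

Forward path: (18.7 + 2.3s)·7.4/(s(s+2.3)). The closed-loop characteristic equation is s² + (2.3 + 7.4·2.3)s + 7.4·18.7 = 0.
That is s² + 19.32s + 138.4 = 0, so ω_n = 11.76 rad/s and ζ = 19.32/(2·11.76) = 0.8212.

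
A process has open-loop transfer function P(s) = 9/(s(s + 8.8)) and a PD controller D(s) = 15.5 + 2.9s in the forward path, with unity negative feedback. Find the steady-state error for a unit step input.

The open loop D(s)P(s) has a pole at the origin (type 1), so the static position error constant is infinite and e_ss = 1/(1+∞) = 0.

0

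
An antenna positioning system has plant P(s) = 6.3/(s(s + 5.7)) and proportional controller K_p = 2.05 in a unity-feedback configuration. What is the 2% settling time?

T_s ≈ 1.4 s

Closed-loop characteristic equation: s² + 5.7s + 12.91 = 0, so ω_n = 3.594 rad/s and ζ = 5.7/(2·3.594) = 0.793.
2% settling time T_s ≈ 4/(ζω_n) = 4/2.85 = 1.4 s.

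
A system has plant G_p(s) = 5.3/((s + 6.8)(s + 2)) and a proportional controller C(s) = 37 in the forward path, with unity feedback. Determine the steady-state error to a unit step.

0.0649

The loop is type 0. Static position error constant K_pos = C(0)·G_p(0) = 37·0.3897 = 14.42.
Steady-state error to a unit step: e_ss = 1/(1+K_pos) = 1/15.42 = 0.0649.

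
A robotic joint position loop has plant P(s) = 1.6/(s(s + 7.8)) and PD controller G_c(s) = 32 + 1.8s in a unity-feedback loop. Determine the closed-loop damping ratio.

Forward path: (32 + 1.8s)·1.6/(s(s+7.8)). The closed-loop characteristic equation is s² + (7.8 + 1.6·1.8)s + 1.6·32 = 0.
That is s² + 10.68s + 51.2 = 0, so ω_n = 7.155 rad/s and ζ = 10.68/(2·7.155) = 0.7463.

ζ = 0.746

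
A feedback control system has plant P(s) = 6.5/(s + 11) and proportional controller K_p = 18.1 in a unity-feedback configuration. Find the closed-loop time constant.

Closed-loop transfer function: T(s) = K_p·P(s)/(1 + K_p·P(s)) = 117.7/(s + 11 + 117.7) = 117.7/(s + 128.7).
Time constant τ = 1/128.7 = 0.00777 s.

τ = 0.00777 s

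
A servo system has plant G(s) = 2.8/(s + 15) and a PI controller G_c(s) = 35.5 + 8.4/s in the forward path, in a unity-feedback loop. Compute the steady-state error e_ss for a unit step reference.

0

The open loop G_c(s)G(s) has a pole at the origin (type 1), so the static position error constant is infinite and e_ss = 1/(1+∞) = 0.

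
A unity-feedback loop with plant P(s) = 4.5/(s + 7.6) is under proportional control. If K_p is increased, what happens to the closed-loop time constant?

decrease

The closed-loop bandwidth 7.6+K_p·4.5 grows with K_p, so τ shrinks.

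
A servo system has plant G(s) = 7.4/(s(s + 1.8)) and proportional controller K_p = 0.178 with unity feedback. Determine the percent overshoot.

1.89%

Closed-loop characteristic equation: s² + 1.8s + 1.317 = 0, so ω_n = 1.148 rad/s and ζ = 1.8/(2·1.148) = 0.7842.
%OS = 100·exp(−πζ/√(1−ζ²)) = 100·exp(−π·0.7842/√0.3851) = 1.89%.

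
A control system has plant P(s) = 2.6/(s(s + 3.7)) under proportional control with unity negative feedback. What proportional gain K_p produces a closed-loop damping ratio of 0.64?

Closed-loop characteristic equation: s² + 3.7s + K_p·2.6 = 0.
So ω_n = √(2.6K_p) and 2ζω_n = 3.7, giving ζ = 3.7/(2√(2.6K_p)).
Setting ζ = 0.64: √(2.6K_p) = 3.7/(2·0.64) = 2.891, so K_p = 8.356/2.6 = 3.21.

K_p = 3.21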